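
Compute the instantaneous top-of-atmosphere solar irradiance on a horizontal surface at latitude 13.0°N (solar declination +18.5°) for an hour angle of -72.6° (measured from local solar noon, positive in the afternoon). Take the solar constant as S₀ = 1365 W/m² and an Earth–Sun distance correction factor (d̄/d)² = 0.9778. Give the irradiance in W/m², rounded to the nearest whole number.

464 W/m²

With φ = 13.0°, δ = 18.5°, H = -72.60°: sin φ sin δ = 0.0714, cos φ cos δ cos H = 0.2763, so cos θ_z = 0.3477.
Top-of-atmosphere irradiance = S₀ (d̄/d)² cos θ_z = 1365 × 0.9778 × 0.3477 = 464.07 W/m².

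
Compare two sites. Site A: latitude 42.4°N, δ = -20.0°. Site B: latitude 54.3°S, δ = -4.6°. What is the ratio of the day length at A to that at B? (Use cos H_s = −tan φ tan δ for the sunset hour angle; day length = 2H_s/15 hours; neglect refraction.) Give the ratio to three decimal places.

0.732

A: H_s = arccos(−tan 42.4° · tan -20.0°) = 70.59°, so 2H_s/15 = 9.4120 h.
B: H_s = arccos(−tan -54.3° · tan -4.6°) = 96.43°, so 2H_s/15 = 12.8573 h.
Ratio A/B = 9.4120 / 12.8573 = 0.7320.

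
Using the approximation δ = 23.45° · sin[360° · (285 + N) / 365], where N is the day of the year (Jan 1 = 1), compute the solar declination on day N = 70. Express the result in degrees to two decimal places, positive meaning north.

-4.02°

360 × (285 + 70) / 365 = 350.137°; sin(350.137°) = -0.1713.
δ = 23.45 × -0.1713 = -4.017° ≈ -4.02°.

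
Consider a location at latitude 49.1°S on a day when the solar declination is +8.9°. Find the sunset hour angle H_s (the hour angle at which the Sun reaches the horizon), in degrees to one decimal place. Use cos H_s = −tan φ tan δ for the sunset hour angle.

79.6°

The sunset hour angle satisfies cos H_s = −tan φ tan δ = 0.1808, giving H_s = 79.58°.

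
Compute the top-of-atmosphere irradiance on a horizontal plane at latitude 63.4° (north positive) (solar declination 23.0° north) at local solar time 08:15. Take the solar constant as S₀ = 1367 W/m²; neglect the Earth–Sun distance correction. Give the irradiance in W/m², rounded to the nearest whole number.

Hour angle H = 15° × (8.25 − 12) = -56.25°.
cos θ_z = sin(63.4°) sin(23.0°) + cos(63.4°) cos(23.0°) cos(-56.25°) = 0.3494 + 0.2290 = 0.5784.
Top-of-atmosphere irradiance = S₀ cos θ_z = 1367 × 0.5784 = 790.67 W/m².

791 W/m²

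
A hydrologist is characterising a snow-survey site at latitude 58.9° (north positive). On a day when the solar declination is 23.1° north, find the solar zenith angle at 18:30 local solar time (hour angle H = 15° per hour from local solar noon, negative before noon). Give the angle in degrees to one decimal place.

Hour angle H = 15° × (18.5 − 12) = 97.50°.
cos θ_z = sin φ sin δ + cos φ cos δ cos H = (0.8563)(0.3923) + (0.5165)(0.9198)(-0.1305) = 0.2739.
θ_z = arccos(0.2739) = 74.10°.

74.1°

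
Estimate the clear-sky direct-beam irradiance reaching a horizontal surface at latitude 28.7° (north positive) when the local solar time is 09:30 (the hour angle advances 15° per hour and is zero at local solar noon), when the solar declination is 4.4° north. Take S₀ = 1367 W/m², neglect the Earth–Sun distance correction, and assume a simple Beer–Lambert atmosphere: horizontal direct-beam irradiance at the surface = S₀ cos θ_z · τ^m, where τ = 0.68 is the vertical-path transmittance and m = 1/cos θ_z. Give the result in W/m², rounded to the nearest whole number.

589 W/m²

Hour angle H = 15° × (9.5 − 12) = -37.50°.
cos θ_z = sin(28.7°) sin(4.4°) + cos(28.7°) cos(4.4°) cos(-37.50°) = 0.0368 + 0.6938 = 0.7306.
Air mass m = 1/cos θ_z = 1/0.7306 = 1.369; τ^m = 0.68^1.369 = 0.5898.
Surface direct beam = 1367 × 0.7306 × 0.5898 = 589.05 W/m².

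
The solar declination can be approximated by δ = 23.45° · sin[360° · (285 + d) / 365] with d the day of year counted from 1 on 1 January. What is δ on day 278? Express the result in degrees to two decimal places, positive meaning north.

-6.18°

360 × (285 + 278) / 365 = 555.288°; sin(555.288°) = -0.2637.
δ = 23.45 × -0.2637 = -6.184° ≈ -6.18°.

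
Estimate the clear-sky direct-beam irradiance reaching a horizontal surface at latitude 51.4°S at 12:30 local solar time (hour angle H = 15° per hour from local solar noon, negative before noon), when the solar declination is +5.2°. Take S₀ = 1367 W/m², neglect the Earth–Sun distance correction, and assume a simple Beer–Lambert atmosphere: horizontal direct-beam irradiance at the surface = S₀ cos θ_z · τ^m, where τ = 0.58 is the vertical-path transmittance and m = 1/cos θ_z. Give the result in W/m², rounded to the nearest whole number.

274 W/m²

Hour angle H = 15° × (12.5 − 12) = 7.50°.
With φ = -51.4°, δ = 5.2°, H = 7.50°: sin φ sin δ = -0.0708, cos φ cos δ cos H = 0.6160, so cos θ_z = 0.5452.
Air mass m = 1/cos θ_z = 1/0.5452 = 1.834; τ^m = 0.58^1.834 = 0.3682.
Surface direct beam = 1367 × 0.5452 × 0.3682 = 274.42 W/m².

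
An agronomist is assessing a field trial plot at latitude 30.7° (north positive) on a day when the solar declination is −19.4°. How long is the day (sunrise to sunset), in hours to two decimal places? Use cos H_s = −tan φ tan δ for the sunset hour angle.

−tan φ tan δ = −(0.5938)(-0.3522) = 0.2091; H_s = arccos(0.2091) = 77.93°.
Day length = 2 H_s / 15° h⁻¹ = 155.86° / 15 = 10.391 h.

10.39 hours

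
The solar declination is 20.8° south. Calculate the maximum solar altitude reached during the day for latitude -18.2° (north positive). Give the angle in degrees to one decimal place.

87.4°

At local solar noon the hour angle is zero, so the elevation is 90° − |φ − δ| = 90° − |-18.2° − (-20.8°)| = 90° − 2.6° = 87.4°.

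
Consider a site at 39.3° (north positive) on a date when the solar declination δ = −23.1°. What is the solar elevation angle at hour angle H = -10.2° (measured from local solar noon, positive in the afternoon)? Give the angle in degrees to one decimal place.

26.9°

cos θ_z = sin φ sin δ + cos φ cos δ cos H = (0.6334)(-0.3923) + (0.7738)(0.9198)(0.9842) = 0.4520.
θ_z = arccos(0.4520) = 63.13°, so the elevation is 90° − 63.13° = 26.87°.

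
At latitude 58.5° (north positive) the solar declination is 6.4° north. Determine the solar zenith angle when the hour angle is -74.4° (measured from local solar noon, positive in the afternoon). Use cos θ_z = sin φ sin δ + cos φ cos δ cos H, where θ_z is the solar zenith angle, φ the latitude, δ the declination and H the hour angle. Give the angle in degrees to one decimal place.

With φ = 58.5°, δ = 6.4°, H = -74.40°: sin φ sin δ = 0.0950, cos φ cos δ cos H = 0.1396, so cos θ_z = 0.2346.
θ_z = arccos(0.2346) = 76.43°.

76.4°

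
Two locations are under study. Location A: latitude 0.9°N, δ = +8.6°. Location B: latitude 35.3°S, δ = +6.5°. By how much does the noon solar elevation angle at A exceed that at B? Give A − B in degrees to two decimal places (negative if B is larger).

+34.10°

A: 90° − |0.9 − (8.6)| = 82.30°.
B: 90° − |-35.3 − (6.5)| = 48.20°.
A − B = 82.30 − 48.20 = 34.10°.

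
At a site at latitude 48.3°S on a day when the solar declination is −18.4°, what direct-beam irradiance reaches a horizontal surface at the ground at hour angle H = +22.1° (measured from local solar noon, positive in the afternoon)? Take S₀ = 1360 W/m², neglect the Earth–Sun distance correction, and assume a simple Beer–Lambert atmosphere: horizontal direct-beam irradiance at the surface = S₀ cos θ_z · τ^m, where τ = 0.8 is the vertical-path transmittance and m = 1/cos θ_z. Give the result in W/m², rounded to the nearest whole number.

cos θ_z = sin φ sin δ + cos φ cos δ cos H = (-0.7466)(-0.3156) + (0.6652)(0.9489)(0.9265) = 0.8204.
Air mass m = 1/cos θ_z = 1/0.8204 = 1.219; τ^m = 0.8^1.219 = 0.7618.
Surface direct beam = 1360 × 0.8204 × 0.7618 = 849.97 W/m².

850 W/m²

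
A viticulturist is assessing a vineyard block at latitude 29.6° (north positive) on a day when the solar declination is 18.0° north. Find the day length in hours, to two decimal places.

13.42 hours

cos H_s = −tan(29.6°) · tan(18.0°) = -0.1846, so H_s = arccos(-0.1846) = 100.64°.
Day length = 2 H_s / 15° h⁻¹ = 201.28° / 15 = 13.419 h.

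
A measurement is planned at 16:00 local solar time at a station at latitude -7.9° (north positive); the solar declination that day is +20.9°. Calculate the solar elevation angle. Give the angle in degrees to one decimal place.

24.4°

Hour angle H = 15° × (16 − 12) = 60.00°.
cos θ_z = sin(-7.9°) sin(20.9°) + cos(-7.9°) cos(20.9°) cos(60.00°) = -0.0490 + 0.4627 = 0.4137.
θ_z = arccos(0.4137) = 65.56°, so the elevation is 90° − 65.56° = 24.44°.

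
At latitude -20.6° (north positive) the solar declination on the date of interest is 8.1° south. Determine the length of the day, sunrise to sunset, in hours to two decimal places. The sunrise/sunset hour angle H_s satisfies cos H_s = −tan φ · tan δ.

12.41 hours

The sunset hour angle satisfies cos H_s = −tan φ tan δ = -0.0535, giving H_s = 93.07°.
Day length = 2 H_s / 15° h⁻¹ = 186.14° / 15 = 12.409 h.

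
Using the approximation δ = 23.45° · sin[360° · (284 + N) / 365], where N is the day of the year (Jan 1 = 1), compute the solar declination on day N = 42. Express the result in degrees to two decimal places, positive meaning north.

360 × (284 + 42) / 365 = 321.534°; sin(321.534°) = -0.6221.
δ = 23.45 × -0.6221 = -14.588° ≈ -14.59°.

-14.59°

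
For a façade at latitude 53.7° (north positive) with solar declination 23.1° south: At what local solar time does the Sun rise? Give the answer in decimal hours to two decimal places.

8.37 h

The sunset hour angle satisfies cos H_s = −tan φ tan δ = 0.5807, giving H_s = 54.50°.
Sunrise is at 12 − H_s/15 = 12 − 3.633 = 8.367 h local solar time.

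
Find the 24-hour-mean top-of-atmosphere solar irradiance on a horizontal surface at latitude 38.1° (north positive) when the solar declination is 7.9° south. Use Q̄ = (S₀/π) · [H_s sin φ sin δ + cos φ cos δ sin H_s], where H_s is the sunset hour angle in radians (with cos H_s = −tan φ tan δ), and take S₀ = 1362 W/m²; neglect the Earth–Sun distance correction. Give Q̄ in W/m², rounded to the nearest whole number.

cos H_s = −tan(38.1°) · tan(-7.9°) = 0.1088, so H_s = arccos(0.1088) = 83.75°. In radians, H_s = 1.4617.
H_s sin φ sin δ = 1.4617 × 0.6170 × -0.1374 = -0.1239.
cos φ cos δ sin H_s = 0.7869 × 0.9905 × 0.9941 = 0.7748.
Q̄ = (1362/π) × (-0.1239 + 0.7748) = 433.54 × 0.6509 = 282.19 W/m².

282 W/m²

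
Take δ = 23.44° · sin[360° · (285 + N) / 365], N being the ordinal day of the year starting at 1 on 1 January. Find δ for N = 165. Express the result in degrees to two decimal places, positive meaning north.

360 × (285 + 165) / 365 = 443.836°; sin(443.836°) = 0.9942.
δ = 23.44 × 0.9942 = 23.304° ≈ +23.30°.

+23.30°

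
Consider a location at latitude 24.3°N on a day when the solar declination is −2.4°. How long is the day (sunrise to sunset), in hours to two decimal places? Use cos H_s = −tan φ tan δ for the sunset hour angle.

11.86 hours

cos H_s = −tan(24.3°) · tan(-2.4°) = 0.0189, so H_s = arccos(0.0189) = 88.92°.
Day length = 2 H_s / 15° h⁻¹ = 177.84° / 15 = 11.856 h.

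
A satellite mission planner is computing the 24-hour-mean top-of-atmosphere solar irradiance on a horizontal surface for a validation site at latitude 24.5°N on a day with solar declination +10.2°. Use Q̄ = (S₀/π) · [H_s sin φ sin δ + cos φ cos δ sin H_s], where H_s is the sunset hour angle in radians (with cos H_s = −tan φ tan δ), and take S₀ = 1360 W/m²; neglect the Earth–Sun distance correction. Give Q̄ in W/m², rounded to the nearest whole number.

The sunset hour angle satisfies cos H_s = −tan φ tan δ = -0.0820, giving H_s = 94.70°. In radians, H_s = 1.6528.
H_s sin φ sin δ = 1.6528 × 0.4147 × 0.1771 = 0.1214.
cos φ cos δ sin H_s = 0.9100 × 0.9842 × 0.9966 = 0.8926.
Q̄ = (1360/π) × (0.1214 + 0.8926) = 432.90 × 1.0140 = 438.96 W/m².

439 W/m²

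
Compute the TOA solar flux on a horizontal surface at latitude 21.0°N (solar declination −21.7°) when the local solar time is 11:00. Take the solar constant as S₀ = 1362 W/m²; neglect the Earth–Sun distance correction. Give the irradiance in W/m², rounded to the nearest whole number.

961 W/m²

Hour angle H = 15° × (11 − 12) = -15.00°.
With φ = 21.0°, δ = -21.7°, H = -15.00°: sin φ sin δ = -0.1325, cos φ cos δ cos H = 0.8379, so cos θ_z = 0.7054.
Top-of-atmosphere irradiance = S₀ cos θ_z = 1362 × 0.7054 = 960.75 W/m².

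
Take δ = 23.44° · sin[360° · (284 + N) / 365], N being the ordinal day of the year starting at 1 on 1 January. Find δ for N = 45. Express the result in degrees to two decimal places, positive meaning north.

360 × (284 + 45) / 365 = 324.493°; sin(324.493°) = -0.5808.
δ = 23.44 × -0.5808 = -13.614° ≈ -13.61°.

-13.61°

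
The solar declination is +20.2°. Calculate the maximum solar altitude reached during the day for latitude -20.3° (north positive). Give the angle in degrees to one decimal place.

49.5°

At local solar noon the hour angle is zero, so the elevation is 90° − |φ − δ| = 90° − |-20.3° − (20.2°)| = 90° − 40.5° = 49.5°.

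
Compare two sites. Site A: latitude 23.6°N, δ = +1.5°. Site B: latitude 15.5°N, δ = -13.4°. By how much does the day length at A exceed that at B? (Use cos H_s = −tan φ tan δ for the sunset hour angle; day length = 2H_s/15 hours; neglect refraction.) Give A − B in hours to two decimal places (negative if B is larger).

A: H_s = arccos(−tan 23.6° · tan 1.5°) = 90.66°, so 2H_s/15 = 12.0880 h.
B: H_s = arccos(−tan 15.5° · tan -13.4°) = 86.21°, so 2H_s/15 = 11.4947 h.
A − B = 12.0880 − 11.4947 = 0.5933 h.

+0.59 h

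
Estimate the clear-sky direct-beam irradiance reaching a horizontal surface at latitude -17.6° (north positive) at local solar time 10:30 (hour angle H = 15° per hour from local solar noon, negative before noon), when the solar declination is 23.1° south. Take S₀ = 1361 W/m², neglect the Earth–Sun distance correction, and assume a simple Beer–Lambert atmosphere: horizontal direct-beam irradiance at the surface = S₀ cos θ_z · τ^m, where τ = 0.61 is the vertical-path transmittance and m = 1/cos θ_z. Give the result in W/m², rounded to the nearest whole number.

742 W/m²

Hour angle H = 15° × (10.5 − 12) = -22.50°.
With φ = -17.6°, δ = -23.1°, H = -22.50°: sin φ sin δ = 0.1186, cos φ cos δ cos H = 0.8100, so cos θ_z = 0.9286.
Air mass m = 1/cos θ_z = 1/0.9286 = 1.077; τ^m = 0.61^1.077 = 0.5872.
Surface direct beam = 1361 × 0.9286 × 0.5872 = 742.12 W/m².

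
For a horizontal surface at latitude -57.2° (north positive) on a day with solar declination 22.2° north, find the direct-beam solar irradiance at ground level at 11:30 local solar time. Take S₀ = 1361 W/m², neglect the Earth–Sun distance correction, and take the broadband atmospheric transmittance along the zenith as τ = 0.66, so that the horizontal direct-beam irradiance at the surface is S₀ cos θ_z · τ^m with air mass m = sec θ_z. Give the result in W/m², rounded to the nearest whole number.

24 W/m²

Hour angle H = 15° × (11.5 − 12) = -7.50°.
cos θ_z = sin φ sin δ + cos φ cos δ cos H = (-0.8406)(0.3778) + (0.5417)(0.9259)(0.9914) = 0.1797.
Air mass m = 1/cos θ_z = 1/0.1797 = 5.565; τ^m = 0.66^5.565 = 0.0990.
Surface direct beam = 1361 × 0.1797 × 0.0990 = 24.21 W/m².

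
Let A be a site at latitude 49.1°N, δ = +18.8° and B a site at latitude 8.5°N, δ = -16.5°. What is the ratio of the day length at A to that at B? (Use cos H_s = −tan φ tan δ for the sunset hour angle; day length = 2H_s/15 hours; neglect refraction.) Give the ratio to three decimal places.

A: H_s = arccos(−tan 49.1° · tan 18.8°) = 113.14°, so 2H_s/15 = 15.0853 h.
B: H_s = arccos(−tan 8.5° · tan -16.5°) = 87.46°, so 2H_s/15 = 11.6613 h.
Ratio A/B = 15.0853 / 11.6613 = 1.2936.

1.294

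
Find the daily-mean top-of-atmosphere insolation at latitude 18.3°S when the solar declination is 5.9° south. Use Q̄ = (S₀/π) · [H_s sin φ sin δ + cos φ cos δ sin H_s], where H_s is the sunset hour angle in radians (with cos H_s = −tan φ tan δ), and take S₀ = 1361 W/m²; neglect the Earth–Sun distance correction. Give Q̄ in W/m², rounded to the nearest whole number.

cos H_s = −tan(-18.3°) · tan(-5.9°) = -0.0342, so H_s = arccos(-0.0342) = 91.96°. In radians, H_s = 1.6050.
H_s sin φ sin δ = 1.6050 × -0.3140 × -0.1028 = 0.0518.
cos φ cos δ sin H_s = 0.9494 × 0.9947 × 0.9994 = 0.9438.
Q̄ = (1361/π) × (0.0518 + 0.9438) = 433.22 × 0.9956 = 431.31 W/m².

431 W/m²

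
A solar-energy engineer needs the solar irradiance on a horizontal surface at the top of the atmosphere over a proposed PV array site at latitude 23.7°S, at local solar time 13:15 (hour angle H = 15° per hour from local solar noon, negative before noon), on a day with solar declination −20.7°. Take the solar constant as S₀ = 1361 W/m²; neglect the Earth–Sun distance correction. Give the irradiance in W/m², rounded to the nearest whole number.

1297 W/m²

Hour angle H = 15° × (13.25 − 12) = 18.75°.
cos θ_z = sin(-23.7°) sin(-20.7°) + cos(-23.7°) cos(-20.7°) cos(18.75°) = 0.1421 + 0.8111 = 0.9532.
Top-of-atmosphere irradiance = S₀ cos θ_z = 1361 × 0.9532 = 1297.31 W/m².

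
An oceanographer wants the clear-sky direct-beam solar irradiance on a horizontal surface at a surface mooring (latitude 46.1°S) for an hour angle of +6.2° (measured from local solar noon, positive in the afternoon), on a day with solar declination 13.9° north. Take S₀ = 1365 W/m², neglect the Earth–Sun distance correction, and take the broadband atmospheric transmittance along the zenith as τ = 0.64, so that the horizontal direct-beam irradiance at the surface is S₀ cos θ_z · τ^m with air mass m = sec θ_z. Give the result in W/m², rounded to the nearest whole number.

cos θ_z = sin φ sin δ + cos φ cos δ cos H = (-0.7206)(0.2402) + (0.6934)(0.9707)(0.9942) = 0.4961.
Air mass m = 1/cos θ_z = 1/0.4961 = 2.016; τ^m = 0.64^2.016 = 0.4067.
Surface direct beam = 1365 × 0.4961 × 0.4067 = 275.41 W/m².

275 W/m²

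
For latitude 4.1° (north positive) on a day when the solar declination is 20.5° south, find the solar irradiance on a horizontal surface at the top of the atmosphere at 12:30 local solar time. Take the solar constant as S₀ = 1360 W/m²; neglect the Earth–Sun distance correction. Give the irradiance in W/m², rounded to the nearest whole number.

1226 W/m²

Hour angle H = 15° × (12.5 − 12) = 7.50°.
cos θ_z = sin(4.1°) sin(-20.5°) + cos(4.1°) cos(-20.5°) cos(7.50°) = -0.0250 + 0.9263 = 0.9013.
Top-of-atmosphere irradiance = S₀ cos θ_z = 1360 × 0.9013 = 1225.77 W/m².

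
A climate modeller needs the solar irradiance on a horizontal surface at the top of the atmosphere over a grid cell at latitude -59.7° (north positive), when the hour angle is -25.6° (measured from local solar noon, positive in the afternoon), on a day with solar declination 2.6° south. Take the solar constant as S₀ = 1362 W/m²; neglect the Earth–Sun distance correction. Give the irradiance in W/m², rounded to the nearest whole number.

With φ = -59.7°, δ = -2.6°, H = -25.60°: sin φ sin δ = 0.0392, cos φ cos δ cos H = 0.4545, so cos θ_z = 0.4937.
Top-of-atmosphere irradiance = S₀ cos θ_z = 1362 × 0.4937 = 672.42 W/m².

672 W/m²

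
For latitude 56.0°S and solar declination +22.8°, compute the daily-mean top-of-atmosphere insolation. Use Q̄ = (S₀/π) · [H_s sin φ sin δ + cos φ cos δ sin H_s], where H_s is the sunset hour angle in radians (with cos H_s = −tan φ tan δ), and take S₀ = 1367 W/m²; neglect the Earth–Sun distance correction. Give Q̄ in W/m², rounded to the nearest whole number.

50 W/m²

cos H_s = −tan(-56.0°) · tan(22.8°) = 0.6232, so H_s = arccos(0.6232) = 51.45°. In radians, H_s = 0.8980.
H_s sin φ sin δ = 0.8980 × -0.8290 × 0.3875 = -0.2885.
cos φ cos δ sin H_s = 0.5592 × 0.9219 × 0.7821 = 0.4032.
Q̄ = (1367/π) × (-0.2885 + 0.4032) = 435.13 × 0.1147 = 49.91 W/m².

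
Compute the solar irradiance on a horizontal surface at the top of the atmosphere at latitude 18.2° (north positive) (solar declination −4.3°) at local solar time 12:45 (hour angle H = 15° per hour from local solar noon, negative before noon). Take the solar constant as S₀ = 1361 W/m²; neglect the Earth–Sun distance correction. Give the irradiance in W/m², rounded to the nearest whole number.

Hour angle H = 15° × (12.75 − 12) = 11.25°.
With φ = 18.2°, δ = -4.3°, H = 11.25°: sin φ sin δ = -0.0234, cos φ cos δ cos H = 0.9291, so cos θ_z = 0.9057.
Top-of-atmosphere irradiance = S₀ cos θ_z = 1361 × 0.9057 = 1232.66 W/m².

1233 W/m²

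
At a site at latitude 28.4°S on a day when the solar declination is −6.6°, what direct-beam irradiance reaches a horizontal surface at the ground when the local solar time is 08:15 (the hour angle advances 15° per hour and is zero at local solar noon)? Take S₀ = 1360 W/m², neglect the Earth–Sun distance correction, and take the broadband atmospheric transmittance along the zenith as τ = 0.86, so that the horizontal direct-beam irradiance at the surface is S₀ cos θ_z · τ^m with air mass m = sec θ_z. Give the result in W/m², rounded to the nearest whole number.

556 W/m²

Hour angle H = 15° × (8.25 − 12) = -56.25°.
With φ = -28.4°, δ = -6.6°, H = -56.25°: sin φ sin δ = 0.0547, cos φ cos δ cos H = 0.4855, so cos θ_z = 0.5402.
Air mass m = 1/cos θ_z = 1/0.5402 = 1.851; τ^m = 0.86^1.851 = 0.7564.
Surface direct beam = 1360 × 0.5402 × 0.7564 = 555.71 W/m².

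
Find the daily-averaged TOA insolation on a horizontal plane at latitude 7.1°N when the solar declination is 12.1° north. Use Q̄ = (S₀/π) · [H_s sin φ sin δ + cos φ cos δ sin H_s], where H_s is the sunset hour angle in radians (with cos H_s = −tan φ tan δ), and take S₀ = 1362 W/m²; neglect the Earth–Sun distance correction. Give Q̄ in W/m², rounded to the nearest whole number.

cos H_s = −tan(7.1°) · tan(12.1°) = -0.0267, so H_s = arccos(-0.0267) = 91.53°. In radians, H_s = 1.5975.
H_s sin φ sin δ = 1.5975 × 0.1236 × 0.2096 = 0.0414.
cos φ cos δ sin H_s = 0.9923 × 0.9778 × 0.9996 = 0.9699.
Q̄ = (1362/π) × (0.0414 + 0.9699) = 433.54 × 1.0113 = 438.44 W/m².

438 W/m²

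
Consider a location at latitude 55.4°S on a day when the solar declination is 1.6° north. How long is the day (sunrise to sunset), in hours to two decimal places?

11.69 hours

−tan φ tan δ = −(-1.4496)(0.0279) = 0.0404; H_s = arccos(0.0404) = 87.68°.
Day length = 2 H_s / 15° h⁻¹ = 175.36° / 15 = 11.691 h.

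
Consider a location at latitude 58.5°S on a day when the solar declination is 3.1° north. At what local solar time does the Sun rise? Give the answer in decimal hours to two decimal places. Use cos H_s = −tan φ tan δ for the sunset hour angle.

cos H_s = −tan(-58.5°) · tan(3.1°) = 0.0884, so H_s = arccos(0.0884) = 84.93°.
Sunrise is at 12 − H_s/15 = 12 − 5.662 = 6.338 h local solar time.

6.34 h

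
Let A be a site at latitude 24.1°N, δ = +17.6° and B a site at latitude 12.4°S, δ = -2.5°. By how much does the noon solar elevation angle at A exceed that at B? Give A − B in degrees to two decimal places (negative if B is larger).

+3.40°

A: 90° − |24.1 − (17.6)| = 83.50°.
B: 90° − |-12.4 − (-2.5)| = 80.10°.
A − B = 83.50 − 80.10 = 3.40°.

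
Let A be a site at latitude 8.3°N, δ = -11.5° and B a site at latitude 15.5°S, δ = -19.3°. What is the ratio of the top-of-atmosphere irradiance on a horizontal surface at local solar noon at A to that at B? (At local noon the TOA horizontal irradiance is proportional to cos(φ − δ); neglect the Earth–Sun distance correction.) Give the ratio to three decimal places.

A: cos θ_z = cos(8.3° − (-11.5°)) = 0.9409.
B: cos θ_z = cos(-15.5° − (-19.3°)) = 0.9978.
Ratio A/B = 0.9409 / 0.9978 = 0.9430.

0.943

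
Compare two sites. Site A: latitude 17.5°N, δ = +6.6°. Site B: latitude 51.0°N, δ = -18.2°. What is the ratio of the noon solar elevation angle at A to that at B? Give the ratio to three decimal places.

A: 90° − |17.5 − (6.6)| = 79.10°.
B: 90° − |51.0 − (-18.2)| = 20.80°.
Ratio A/B = 79.1000 / 20.8000 = 3.8029.

3.803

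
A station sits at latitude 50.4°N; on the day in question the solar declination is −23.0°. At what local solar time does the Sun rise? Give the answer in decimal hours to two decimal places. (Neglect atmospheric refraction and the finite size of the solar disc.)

cos H_s = −tan(50.4°) · tan(-23.0°) = 0.5131, so H_s = arccos(0.5131) = 59.13°.
Sunrise is at 12 − H_s/15 = 12 − 3.942 = 8.058 h local solar time.

8.06 h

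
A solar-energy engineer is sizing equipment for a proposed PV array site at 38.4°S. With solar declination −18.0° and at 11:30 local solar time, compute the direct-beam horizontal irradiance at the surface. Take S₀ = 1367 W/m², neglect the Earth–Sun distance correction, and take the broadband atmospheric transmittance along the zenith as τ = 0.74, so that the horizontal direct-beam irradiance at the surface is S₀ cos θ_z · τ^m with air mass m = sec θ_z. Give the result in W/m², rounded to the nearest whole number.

921 W/m²

Hour angle H = 15° × (11.5 − 12) = -7.50°.
With φ = -38.4°, δ = -18.0°, H = -7.50°: sin φ sin δ = 0.1919, cos φ cos δ cos H = 0.7390, so cos θ_z = 0.9309.
Air mass m = 1/cos θ_z = 1/0.9309 = 1.074; τ^m = 0.74^1.074 = 0.7237.
Surface direct beam = 1367 × 0.9309 × 0.7237 = 920.94 W/m².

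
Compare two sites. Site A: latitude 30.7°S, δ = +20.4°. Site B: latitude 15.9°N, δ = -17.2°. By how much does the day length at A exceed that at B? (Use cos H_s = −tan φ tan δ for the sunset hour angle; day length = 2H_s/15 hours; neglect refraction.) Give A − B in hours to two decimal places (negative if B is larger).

A: H_s = arccos(−tan -30.7° · tan 20.4°) = 77.24°, so 2H_s/15 = 10.2987 h.
B: H_s = arccos(−tan 15.9° · tan -17.2°) = 84.94°, so 2H_s/15 = 11.3253 h.
A − B = 10.2987 − 11.3253 = -1.0266 h.

-1.03 h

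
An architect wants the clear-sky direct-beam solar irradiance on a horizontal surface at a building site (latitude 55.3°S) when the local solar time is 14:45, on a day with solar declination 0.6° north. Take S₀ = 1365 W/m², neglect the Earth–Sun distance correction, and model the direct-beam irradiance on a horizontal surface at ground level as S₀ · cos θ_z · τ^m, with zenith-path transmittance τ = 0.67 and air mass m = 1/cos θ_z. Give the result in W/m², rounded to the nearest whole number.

Hour angle H = 15° × (14.75 − 12) = 41.25°.
cos θ_z = sin φ sin δ + cos φ cos δ cos H = (-0.8221)(0.0105) + (0.5693)(0.9999)(0.7518) = 0.4193.
Air mass m = 1/cos θ_z = 1/0.4193 = 2.385; τ^m = 0.67^2.385 = 0.3848.
Surface direct beam = 1365 × 0.4193 × 0.3848 = 220.24 W/m².

220 W/m²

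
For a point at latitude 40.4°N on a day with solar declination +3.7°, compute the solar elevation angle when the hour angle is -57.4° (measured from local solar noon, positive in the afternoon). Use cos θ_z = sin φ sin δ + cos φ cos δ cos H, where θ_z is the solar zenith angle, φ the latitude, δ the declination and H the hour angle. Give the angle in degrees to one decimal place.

cos θ_z = sin(40.4°) sin(3.7°) + cos(40.4°) cos(3.7°) cos(-57.40°) = 0.0418 + 0.4094 = 0.4512.
θ_z = arccos(0.4512) = 63.18°, so the elevation is 90° − 63.18° = 26.82°.

26.8°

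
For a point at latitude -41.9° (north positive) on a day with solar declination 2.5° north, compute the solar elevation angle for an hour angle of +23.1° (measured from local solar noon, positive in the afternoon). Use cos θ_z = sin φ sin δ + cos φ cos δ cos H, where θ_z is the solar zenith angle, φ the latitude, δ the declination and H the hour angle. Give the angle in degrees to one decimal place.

cos θ_z = sin φ sin δ + cos φ cos δ cos H = (-0.6678)(0.0436) + (0.7443)(0.9990)(0.9198) = 0.6548.
θ_z = arccos(0.6548) = 49.10°, so the elevation is 90° − 49.10° = 40.90°.

40.9°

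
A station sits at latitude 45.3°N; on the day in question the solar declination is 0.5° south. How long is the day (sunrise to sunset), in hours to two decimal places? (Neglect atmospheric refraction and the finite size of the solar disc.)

11.93 hours

cos H_s = −tan(45.3°) · tan(-0.5°) = 0.0088, so H_s = arccos(0.0088) = 89.50°.
Day length = 2 H_s / 15° h⁻¹ = 179.00° / 15 = 11.933 h.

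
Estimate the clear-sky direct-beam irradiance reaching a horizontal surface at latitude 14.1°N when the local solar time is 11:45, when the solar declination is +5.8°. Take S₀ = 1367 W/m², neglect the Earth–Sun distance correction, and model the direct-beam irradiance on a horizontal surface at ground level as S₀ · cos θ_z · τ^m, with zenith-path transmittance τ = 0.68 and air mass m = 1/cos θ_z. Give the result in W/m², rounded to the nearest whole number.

Hour angle H = 15° × (11.75 − 12) = -3.75°.
With φ = 14.1°, δ = 5.8°, H = -3.75°: sin φ sin δ = 0.0246, cos φ cos δ cos H = 0.9628, so cos θ_z = 0.9874.
Air mass m = 1/cos θ_z = 1/0.9874 = 1.013; τ^m = 0.68^1.013 = 0.6766.
Surface direct beam = 1367 × 0.9874 × 0.6766 = 913.26 W/m².

913 W/m²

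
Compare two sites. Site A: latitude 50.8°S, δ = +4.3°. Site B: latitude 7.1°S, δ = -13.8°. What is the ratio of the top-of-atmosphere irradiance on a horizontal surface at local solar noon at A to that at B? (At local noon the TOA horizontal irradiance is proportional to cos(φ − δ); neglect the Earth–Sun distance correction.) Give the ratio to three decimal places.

A: cos θ_z = cos(-50.8° − (4.3°)) = 0.5721.
B: cos θ_z = cos(-7.1° − (-13.8°)) = 0.9932.
Ratio A/B = 0.5721 / 0.9932 = 0.5760.

0.576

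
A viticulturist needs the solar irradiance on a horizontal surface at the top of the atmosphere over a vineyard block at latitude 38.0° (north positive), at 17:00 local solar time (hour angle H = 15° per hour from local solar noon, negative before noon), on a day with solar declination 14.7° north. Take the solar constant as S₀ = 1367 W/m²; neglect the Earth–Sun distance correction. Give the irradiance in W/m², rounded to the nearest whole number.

Hour angle H = 15° × (17 − 12) = 75.00°.
With φ = 38.0°, δ = 14.7°, H = 75.00°: sin φ sin δ = 0.1562, cos φ cos δ cos H = 0.1973, so cos θ_z = 0.3535.
Top-of-atmosphere irradiance = S₀ cos θ_z = 1367 × 0.3535 = 483.23 W/m².

483 W/m²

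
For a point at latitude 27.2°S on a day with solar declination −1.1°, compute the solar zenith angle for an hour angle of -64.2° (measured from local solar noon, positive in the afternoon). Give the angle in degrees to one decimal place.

66.7°

cos θ_z = sin φ sin δ + cos φ cos δ cos H = (-0.4571)(-0.0192) + (0.8894)(0.9998)(0.4352) = 0.3958.
θ_z = arccos(0.3958) = 66.68°.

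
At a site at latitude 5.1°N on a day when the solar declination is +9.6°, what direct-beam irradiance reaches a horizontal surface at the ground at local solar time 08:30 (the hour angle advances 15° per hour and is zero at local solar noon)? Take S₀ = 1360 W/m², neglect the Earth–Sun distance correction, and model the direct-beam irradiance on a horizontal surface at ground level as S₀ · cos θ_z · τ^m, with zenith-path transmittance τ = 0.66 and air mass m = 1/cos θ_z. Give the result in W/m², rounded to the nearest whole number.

Hour angle H = 15° × (8.5 − 12) = -52.50°.
cos θ_z = sin(5.1°) sin(9.6°) + cos(5.1°) cos(9.6°) cos(-52.50°) = 0.0148 + 0.5979 = 0.6127.
Air mass m = 1/cos θ_z = 1/0.6127 = 1.632; τ^m = 0.66^1.632 = 0.5076.
Surface direct beam = 1360 × 0.6127 × 0.5076 = 422.97 W/m².

423 W/m²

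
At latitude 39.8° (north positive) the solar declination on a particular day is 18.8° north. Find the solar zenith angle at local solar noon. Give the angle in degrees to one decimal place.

At local solar noon the hour angle is zero, so the zenith angle is |φ − δ| = |39.8° − (18.8°)| = 21.0°.

21.0°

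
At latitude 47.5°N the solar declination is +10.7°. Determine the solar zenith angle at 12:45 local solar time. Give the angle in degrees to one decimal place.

Hour angle H = 15° × (12.75 − 12) = 11.25°.
cos θ_z = sin(47.5°) sin(10.7°) + cos(47.5°) cos(10.7°) cos(11.25°) = 0.1369 + 0.6511 = 0.7880.
θ_z = arccos(0.7880) = 38.00°.

38.0°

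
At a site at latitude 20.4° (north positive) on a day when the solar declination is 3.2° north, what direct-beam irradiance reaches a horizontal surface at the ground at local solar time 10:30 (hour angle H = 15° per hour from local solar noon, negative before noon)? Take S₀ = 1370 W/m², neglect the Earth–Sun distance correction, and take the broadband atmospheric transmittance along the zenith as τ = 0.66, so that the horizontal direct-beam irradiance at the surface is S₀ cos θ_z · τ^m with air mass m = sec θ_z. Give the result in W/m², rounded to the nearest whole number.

Hour angle H = 15° × (10.5 − 12) = -22.50°.
With φ = 20.4°, δ = 3.2°, H = -22.50°: sin φ sin δ = 0.0195, cos φ cos δ cos H = 0.8646, so cos θ_z = 0.8841.
Air mass m = 1/cos θ_z = 1/0.8841 = 1.131; τ^m = 0.66^1.131 = 0.6250.
Surface direct beam = 1370 × 0.8841 × 0.6250 = 757.01 W/m².

757 W/m²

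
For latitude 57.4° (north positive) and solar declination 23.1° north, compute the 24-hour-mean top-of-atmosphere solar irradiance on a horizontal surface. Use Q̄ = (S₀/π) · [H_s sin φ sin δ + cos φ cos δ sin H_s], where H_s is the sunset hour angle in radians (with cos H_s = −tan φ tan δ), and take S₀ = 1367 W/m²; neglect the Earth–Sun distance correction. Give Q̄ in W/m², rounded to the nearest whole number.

cos H_s = −tan(57.4°) · tan(23.1°) = -0.6670, so H_s = arccos(-0.6670) = 131.84°. In radians, H_s = 2.3010.
H_s sin φ sin δ = 2.3010 × 0.8425 × 0.3923 = 0.7605.
cos φ cos δ sin H_s = 0.5388 × 0.9198 × 0.7450 = 0.3692.
Q̄ = (1367/π) × (0.7605 + 0.3692) = 435.13 × 1.1297 = 491.57 W/m².

492 W/m²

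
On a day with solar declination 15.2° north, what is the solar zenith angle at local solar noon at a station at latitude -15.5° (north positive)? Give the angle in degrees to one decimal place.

30.7°

At local solar noon the hour angle is zero, so the zenith angle is |φ − δ| = |-15.5° − (15.2°)| = 30.7°.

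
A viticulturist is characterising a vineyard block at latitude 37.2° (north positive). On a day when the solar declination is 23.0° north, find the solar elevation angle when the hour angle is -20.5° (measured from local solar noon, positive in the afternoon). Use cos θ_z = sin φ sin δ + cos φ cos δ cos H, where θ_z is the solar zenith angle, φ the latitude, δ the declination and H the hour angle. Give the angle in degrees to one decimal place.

67.4°

cos θ_z = sin(37.2°) sin(23.0°) + cos(37.2°) cos(23.0°) cos(-20.50°) = 0.2362 + 0.6868 = 0.9230.
θ_z = arccos(0.9230) = 22.63°, so the elevation is 90° − 22.63° = 67.37°.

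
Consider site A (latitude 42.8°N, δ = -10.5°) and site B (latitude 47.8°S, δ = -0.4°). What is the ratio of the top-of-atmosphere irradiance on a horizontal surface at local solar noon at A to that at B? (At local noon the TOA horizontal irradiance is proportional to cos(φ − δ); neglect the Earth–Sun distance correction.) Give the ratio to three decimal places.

A: cos θ_z = cos(42.8° − (-10.5°)) = 0.5976.
B: cos θ_z = cos(-47.8° − (-0.4°)) = 0.6769.
Ratio A/B = 0.5976 / 0.6769 = 0.8828.

0.883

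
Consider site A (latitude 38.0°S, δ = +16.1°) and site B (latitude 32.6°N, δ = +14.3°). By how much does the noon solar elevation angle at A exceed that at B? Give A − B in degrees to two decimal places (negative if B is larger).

-35.80°

A: 90° − |-38.0 − (16.1)| = 35.90°.
B: 90° − |32.6 − (14.3)| = 71.70°.
A − B = 35.90 − 71.70 = -35.80°.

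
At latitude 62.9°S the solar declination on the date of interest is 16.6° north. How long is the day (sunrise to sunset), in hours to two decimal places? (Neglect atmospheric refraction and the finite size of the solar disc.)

cos H_s = −tan(-62.9°) · tan(16.6°) = 0.5826, so H_s = arccos(0.5826) = 54.37°.
Day length = 2 H_s / 15° h⁻¹ = 108.74° / 15 = 7.249 h.

7.25 hours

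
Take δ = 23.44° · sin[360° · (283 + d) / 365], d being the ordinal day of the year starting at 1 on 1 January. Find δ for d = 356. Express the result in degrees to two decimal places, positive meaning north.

360 × (283 + 356) / 365 = 630.247°; sin(630.247°) = -1.0000.
δ = 23.44 × -1.0000 = -23.440° ≈ -23.44°.

-23.44°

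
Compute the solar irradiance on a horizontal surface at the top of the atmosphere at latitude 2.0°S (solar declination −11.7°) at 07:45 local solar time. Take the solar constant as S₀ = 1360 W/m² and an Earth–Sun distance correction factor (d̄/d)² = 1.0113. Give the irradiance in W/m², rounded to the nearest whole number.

605 W/m²

Hour angle H = 15° × (7.75 − 12) = -63.75°.
With φ = -2.0°, δ = -11.7°, H = -63.75°: sin φ sin δ = 0.0071, cos φ cos δ cos H = 0.4328, so cos θ_z = 0.4399.
Top-of-atmosphere irradiance = S₀ (d̄/d)² cos θ_z = 1360 × 1.0113 × 0.4399 = 605.02 W/m².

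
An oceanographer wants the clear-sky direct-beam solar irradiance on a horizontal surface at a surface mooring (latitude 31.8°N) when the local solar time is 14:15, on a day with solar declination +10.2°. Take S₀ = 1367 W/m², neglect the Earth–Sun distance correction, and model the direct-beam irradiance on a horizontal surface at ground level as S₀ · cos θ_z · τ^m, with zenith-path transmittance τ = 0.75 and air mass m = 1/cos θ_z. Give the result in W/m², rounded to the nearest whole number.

Hour angle H = 15° × (14.25 − 12) = 33.75°.
cos θ_z = sin φ sin δ + cos φ cos δ cos H = (0.5270)(0.1771) + (0.8499)(0.9842)(0.8315) = 0.7889.
Air mass m = 1/cos θ_z = 1/0.7889 = 1.268; τ^m = 0.75^1.268 = 0.6943.
Surface direct beam = 1367 × 0.7889 × 0.6943 = 748.75 W/m².

749 W/m²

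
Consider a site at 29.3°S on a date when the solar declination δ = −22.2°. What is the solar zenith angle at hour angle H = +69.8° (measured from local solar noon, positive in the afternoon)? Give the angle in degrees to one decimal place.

62.4°

cos θ_z = sin(-29.3°) sin(-22.2°) + cos(-29.3°) cos(-22.2°) cos(69.80°) = 0.1849 + 0.2788 = 0.4637.
θ_z = arccos(0.4637) = 62.37°.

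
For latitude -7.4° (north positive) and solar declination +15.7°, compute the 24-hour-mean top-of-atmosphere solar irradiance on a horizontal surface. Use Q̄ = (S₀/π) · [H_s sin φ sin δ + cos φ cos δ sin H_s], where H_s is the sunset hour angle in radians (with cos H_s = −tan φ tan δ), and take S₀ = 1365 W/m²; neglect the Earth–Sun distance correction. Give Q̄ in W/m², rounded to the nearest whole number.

391 W/m²

The sunset hour angle satisfies cos H_s = −tan φ tan δ = 0.0365, giving H_s = 87.91°. In radians, H_s = 1.5343.
H_s sin φ sin δ = 1.5343 × -0.1288 × 0.2706 = -0.0535.
cos φ cos δ sin H_s = 0.9917 × 0.9627 × 0.9993 = 0.9540.
Q̄ = (1365/π) × (-0.0535 + 0.9540) = 434.49 × 0.9005 = 391.26 W/m².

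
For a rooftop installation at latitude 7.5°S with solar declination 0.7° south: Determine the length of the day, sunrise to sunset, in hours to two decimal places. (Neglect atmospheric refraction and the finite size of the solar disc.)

12.01 hours

−tan φ tan δ = −(-0.1317)(-0.0122) = -0.0016; H_s = arccos(-0.0016) = 90.09°.
Day length = 2 H_s / 15° h⁻¹ = 180.18° / 15 = 12.012 h.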